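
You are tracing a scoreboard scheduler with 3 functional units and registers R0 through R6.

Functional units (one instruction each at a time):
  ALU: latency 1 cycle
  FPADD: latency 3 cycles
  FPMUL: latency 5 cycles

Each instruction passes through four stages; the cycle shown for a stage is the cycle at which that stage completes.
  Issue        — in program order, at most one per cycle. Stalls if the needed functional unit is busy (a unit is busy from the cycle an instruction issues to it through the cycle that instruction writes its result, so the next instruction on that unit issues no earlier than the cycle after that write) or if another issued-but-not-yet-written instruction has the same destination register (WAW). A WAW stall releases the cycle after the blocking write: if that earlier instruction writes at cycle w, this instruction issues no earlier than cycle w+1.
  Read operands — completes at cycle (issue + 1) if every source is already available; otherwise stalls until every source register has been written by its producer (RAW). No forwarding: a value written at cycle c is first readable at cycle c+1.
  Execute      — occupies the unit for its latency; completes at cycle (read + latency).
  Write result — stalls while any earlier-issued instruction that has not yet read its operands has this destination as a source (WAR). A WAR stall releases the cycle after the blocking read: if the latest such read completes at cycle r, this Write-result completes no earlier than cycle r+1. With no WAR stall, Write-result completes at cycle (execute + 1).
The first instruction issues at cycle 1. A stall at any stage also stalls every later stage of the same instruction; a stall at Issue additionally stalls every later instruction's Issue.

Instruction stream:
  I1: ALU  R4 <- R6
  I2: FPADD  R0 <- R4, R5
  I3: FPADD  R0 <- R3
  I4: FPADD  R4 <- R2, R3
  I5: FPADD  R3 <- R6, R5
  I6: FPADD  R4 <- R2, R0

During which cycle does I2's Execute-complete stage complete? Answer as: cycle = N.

cycle = 8

t=1  I1 issues→ALU
t=2  I1 reads, I2 issues→FPADD
t=3  I1 exec-done
t=4  I1 writes R4
t=5  I2 reads
t=8  I2 exec-done
t=9  I2 writes R0
t=10  I3 issues→FPADD
t=11  I3 reads
t=14  I3 exec-done
t=15  I3 writes R0
t=16  I4 issues→FPADD
t=17  I4 reads
t=20  I4 exec-done
t=21  I4 writes R4
t=22  I5 issues→FPADD
t=23  I5 reads
t=26  I5 exec-done
t=27  I5 writes R3
t=28  I6 issues→FPADD
t=29  I6 reads
t=32  I6 exec-done
t=33  I6 writes R4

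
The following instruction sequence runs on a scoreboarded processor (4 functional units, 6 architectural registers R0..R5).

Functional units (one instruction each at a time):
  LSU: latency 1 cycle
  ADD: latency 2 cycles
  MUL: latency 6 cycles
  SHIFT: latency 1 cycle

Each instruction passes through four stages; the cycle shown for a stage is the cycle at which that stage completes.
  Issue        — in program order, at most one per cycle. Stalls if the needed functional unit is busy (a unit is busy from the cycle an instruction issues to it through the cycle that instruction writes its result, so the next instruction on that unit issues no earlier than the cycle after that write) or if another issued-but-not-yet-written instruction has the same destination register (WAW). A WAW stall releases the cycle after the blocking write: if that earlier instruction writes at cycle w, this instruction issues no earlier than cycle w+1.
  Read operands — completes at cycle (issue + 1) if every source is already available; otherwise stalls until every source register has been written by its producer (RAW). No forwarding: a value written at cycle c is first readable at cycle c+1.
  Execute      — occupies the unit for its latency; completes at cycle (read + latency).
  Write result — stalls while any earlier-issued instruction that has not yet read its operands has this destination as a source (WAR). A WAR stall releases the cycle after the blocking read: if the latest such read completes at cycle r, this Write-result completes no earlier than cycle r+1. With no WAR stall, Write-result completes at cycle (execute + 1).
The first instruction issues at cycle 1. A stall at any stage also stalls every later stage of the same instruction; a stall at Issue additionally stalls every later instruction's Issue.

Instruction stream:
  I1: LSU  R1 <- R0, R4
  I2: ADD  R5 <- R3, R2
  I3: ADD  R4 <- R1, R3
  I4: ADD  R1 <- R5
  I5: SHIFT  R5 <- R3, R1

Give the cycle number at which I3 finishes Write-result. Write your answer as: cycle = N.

cycle = 11

[I1] 1/2/3/4
[I2] 2/3/5/6
[I3] 7/8/10/11  (struct: ADD busy until I2 writes@6)
[I4] 12/13/15/16  (struct: ADD busy until I3 writes@11)
[I5] 13/17/18/19  (RAW R1: wait I4 write@16)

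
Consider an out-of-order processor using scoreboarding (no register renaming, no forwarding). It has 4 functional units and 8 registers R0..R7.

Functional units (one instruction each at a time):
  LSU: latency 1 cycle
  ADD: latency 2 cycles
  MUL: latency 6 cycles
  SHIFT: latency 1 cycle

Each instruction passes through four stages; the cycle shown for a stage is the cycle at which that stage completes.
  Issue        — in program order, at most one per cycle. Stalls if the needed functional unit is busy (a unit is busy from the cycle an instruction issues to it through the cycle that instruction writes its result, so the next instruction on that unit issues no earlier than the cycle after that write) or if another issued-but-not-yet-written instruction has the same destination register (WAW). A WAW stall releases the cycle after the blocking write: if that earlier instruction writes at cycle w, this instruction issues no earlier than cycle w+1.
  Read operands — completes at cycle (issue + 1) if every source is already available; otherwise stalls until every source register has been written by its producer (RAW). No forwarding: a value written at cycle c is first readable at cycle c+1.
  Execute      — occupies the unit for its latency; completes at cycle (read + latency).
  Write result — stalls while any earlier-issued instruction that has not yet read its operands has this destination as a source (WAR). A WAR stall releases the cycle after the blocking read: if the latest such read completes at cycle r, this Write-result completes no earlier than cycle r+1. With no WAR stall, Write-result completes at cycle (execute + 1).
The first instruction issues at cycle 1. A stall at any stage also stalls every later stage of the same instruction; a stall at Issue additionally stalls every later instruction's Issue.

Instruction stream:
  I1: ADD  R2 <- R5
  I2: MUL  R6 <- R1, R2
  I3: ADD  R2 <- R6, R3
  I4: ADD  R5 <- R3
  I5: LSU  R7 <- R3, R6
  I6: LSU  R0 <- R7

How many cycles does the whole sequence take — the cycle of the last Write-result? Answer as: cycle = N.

cycle = 26

I1 -> (1, 2, 4, 5)
I2 -> (2, 6, 12, 13)  // RAW R2: wait I1 write@5
I3 -> (6, 14, 16, 17)  // struct: ADD busy until I1 writes@5, RAW R6: wait I2 write@13
I4 -> (18, 19, 21, 22)  // struct: ADD busy until I3 writes@17
I5 -> (19, 20, 21, 22)
I6 -> (23, 24, 25, 26)  // struct: LSU busy until I5 writes@22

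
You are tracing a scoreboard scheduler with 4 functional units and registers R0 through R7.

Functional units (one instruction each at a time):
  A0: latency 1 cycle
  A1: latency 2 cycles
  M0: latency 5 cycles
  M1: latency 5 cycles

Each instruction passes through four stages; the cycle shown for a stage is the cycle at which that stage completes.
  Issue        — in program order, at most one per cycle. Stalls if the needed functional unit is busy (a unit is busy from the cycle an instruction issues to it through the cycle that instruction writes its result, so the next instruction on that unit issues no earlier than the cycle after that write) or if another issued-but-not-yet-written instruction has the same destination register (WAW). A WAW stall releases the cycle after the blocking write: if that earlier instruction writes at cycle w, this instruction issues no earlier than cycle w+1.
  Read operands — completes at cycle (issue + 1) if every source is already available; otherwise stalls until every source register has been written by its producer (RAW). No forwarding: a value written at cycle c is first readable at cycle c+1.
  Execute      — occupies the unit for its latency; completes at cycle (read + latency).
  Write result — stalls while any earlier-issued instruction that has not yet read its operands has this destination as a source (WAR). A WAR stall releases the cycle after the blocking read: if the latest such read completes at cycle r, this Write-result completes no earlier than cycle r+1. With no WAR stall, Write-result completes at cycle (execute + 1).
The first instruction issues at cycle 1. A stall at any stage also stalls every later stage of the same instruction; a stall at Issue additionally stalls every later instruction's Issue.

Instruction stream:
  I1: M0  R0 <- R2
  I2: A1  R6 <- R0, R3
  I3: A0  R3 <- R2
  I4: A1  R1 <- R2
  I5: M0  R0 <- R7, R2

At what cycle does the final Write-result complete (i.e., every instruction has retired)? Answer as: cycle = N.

cycle = 21

cycle 1: I1→M0
cycle 2: I1 RO, I2→A1
cycle 3: I3→A0
cycle 4: I3 RO
cycle 5: I3 EX
cycle 7: I1 EX
cycle 8: I1 WR R0
cycle 9: I2 RO
cycle 10: I3 WR R3
cycle 11: I2 EX
cycle 12: I2 WR R6
cycle 13: I4→A1
cycle 14: I4 RO, I5→M0
cycle 15: I5 RO
cycle 16: I4 EX
cycle 17: I4 WR R1
cycle 20: I5 EX
cycle 21: I5 WR R0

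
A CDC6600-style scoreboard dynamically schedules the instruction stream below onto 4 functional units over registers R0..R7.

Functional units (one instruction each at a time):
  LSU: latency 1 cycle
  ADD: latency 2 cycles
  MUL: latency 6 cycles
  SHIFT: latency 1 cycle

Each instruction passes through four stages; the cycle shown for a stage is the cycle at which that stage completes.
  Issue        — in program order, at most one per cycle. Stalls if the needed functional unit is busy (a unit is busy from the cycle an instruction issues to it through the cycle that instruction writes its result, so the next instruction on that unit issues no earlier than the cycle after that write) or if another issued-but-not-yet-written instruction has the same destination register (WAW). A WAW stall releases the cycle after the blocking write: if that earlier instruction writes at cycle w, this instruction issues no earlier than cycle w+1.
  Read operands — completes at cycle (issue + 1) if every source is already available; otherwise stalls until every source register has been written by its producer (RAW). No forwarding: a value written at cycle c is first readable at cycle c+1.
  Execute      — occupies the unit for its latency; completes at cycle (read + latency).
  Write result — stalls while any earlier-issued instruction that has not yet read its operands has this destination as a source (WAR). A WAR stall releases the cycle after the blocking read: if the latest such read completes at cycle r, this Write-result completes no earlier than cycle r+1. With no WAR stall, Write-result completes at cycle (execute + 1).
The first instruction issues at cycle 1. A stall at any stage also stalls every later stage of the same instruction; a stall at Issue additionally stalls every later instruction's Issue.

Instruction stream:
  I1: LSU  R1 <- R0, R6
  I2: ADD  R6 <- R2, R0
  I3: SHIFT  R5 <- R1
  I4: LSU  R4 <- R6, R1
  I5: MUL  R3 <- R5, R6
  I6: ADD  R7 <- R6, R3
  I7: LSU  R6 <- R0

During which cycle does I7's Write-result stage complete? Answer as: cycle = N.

I1: IS=1 RO=2 EX=3 WR=4
I2: IS=2 RO=3 EX=5 WR=6
I3: IS=3 RO=5 EX=6 WR=7  [RAW R1: wait I1 write@4]
I4: IS=5 RO=7 EX=8 WR=9  [struct: LSU busy until I1 writes@4; RAW R6: wait I2 write@6]
I5: IS=6 RO=8 EX=14 WR=15  [RAW R5: wait I3 write@7]
I6: IS=7 RO=16 EX=18 WR=19  [RAW R3: wait I5 write@15]
I7: IS=10 RO=11 EX=12 WR=17  [struct: LSU busy until I4 writes@9; WAR R6: wait I6 read@16]

cycle = 17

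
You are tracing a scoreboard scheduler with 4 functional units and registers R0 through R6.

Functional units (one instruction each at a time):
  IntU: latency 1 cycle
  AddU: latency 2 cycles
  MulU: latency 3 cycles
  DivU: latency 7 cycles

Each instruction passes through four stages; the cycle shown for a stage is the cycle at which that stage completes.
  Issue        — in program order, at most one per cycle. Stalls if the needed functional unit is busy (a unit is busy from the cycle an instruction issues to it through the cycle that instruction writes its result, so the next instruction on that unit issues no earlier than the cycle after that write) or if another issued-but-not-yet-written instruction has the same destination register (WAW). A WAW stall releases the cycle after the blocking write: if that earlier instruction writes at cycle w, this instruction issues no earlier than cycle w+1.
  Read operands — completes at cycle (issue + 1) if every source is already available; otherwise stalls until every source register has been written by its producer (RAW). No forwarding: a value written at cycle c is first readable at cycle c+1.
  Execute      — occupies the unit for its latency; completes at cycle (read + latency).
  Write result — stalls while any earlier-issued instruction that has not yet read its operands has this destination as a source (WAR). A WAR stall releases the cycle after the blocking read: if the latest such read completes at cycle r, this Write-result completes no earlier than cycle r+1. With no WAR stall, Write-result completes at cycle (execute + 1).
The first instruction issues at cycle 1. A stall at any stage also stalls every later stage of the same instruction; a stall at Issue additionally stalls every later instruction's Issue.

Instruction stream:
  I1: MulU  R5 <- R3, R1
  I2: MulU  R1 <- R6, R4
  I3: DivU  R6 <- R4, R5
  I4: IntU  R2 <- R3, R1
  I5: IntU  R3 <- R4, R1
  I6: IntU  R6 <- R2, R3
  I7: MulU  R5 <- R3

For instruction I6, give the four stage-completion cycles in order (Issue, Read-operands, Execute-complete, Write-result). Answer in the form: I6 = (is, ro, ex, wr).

[I1] 1/2/5/6
[I2] 7/8/11/12  (struct: MulU busy until I1 writes@6)
[I3] 8/9/16/17
[I4] 9/13/14/15  (RAW R1: wait I2 write@12)
[I5] 16/17/18/19  (struct: IntU busy until I4 writes@15)
[I6] 20/21/22/23  (struct: IntU busy until I5 writes@19)
[I7] 21/22/25/26

I6 = (20, 21, 22, 23)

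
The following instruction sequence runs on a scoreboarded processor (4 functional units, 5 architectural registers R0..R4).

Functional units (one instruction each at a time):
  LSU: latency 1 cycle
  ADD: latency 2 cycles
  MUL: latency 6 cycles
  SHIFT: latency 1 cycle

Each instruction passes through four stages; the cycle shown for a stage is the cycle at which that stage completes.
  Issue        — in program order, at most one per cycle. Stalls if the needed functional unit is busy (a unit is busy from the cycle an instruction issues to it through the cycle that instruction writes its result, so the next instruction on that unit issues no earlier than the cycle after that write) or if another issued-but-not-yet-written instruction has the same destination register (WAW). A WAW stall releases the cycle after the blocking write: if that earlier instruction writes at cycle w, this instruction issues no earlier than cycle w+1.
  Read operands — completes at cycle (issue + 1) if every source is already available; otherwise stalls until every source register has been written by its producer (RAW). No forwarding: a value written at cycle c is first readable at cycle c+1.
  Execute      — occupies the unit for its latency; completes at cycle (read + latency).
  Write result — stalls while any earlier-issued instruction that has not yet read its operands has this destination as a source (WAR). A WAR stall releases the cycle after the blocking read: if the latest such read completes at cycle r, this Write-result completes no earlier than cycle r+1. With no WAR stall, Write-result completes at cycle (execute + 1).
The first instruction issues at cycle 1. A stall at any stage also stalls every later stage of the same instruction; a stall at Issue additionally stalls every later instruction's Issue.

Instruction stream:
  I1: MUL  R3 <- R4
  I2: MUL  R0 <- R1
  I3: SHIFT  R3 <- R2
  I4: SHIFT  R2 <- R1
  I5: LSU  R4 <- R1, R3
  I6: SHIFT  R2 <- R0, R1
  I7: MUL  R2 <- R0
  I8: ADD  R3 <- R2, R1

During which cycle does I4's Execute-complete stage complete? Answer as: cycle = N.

cycle = 17

t=1  I1 issues→MUL
t=2  I1 reads
t=8  I1 exec-done
t=9  I1 writes R3
t=10  I2 issues→MUL
t=11  I2 reads, I3 issues→SHIFT
t=12  I3 reads
t=13  I3 exec-done
t=14  I3 writes R3
t=15  I4 issues→SHIFT
t=16  I4 reads, I5 issues→LSU
t=17  I2 exec-done, I4 exec-done, I5 reads
t=18  I2 writes R0, I4 writes R2, I5 exec-done
t=19  I5 writes R4, I6 issues→SHIFT
t=20  I6 reads
t=21  I6 exec-done
t=22  I6 writes R2
t=23  I7 issues→MUL
t=24  I7 reads, I8 issues→ADD
t=30  I7 exec-done
t=31  I7 writes R2
t=32  I8 reads
t=34  I8 exec-done
t=35  I8 writes R3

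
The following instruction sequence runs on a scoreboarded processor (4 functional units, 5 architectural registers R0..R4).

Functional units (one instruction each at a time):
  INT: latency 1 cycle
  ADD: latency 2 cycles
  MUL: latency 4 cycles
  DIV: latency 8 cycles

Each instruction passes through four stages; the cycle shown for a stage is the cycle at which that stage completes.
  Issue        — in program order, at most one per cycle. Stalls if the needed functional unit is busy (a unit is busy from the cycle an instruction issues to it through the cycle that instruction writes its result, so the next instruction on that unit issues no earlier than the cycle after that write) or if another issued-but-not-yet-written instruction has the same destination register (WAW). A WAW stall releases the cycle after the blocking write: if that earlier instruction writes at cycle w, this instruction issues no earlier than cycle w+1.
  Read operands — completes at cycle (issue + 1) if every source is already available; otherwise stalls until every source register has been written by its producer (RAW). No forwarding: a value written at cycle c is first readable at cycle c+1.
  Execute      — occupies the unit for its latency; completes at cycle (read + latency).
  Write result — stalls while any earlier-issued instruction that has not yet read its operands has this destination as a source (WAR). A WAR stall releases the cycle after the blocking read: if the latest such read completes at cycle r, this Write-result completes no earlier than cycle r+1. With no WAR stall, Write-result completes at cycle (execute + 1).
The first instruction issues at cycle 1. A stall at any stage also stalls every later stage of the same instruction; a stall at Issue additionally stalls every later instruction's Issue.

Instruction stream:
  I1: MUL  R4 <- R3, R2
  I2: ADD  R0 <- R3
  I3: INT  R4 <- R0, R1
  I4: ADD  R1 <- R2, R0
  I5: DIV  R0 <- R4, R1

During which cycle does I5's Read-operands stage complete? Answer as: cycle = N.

I1: IS=1 RO=2 EX=6 WR=7
I2: IS=2 RO=3 EX=5 WR=6
I3: IS=8 RO=9 EX=10 WR=11  [WAW R4: wait I1 write@7]
I4: IS=9 RO=10 EX=12 WR=13
I5: IS=10 RO=14 EX=22 WR=23  [RAW R1: wait I4 write@13]

cycle = 14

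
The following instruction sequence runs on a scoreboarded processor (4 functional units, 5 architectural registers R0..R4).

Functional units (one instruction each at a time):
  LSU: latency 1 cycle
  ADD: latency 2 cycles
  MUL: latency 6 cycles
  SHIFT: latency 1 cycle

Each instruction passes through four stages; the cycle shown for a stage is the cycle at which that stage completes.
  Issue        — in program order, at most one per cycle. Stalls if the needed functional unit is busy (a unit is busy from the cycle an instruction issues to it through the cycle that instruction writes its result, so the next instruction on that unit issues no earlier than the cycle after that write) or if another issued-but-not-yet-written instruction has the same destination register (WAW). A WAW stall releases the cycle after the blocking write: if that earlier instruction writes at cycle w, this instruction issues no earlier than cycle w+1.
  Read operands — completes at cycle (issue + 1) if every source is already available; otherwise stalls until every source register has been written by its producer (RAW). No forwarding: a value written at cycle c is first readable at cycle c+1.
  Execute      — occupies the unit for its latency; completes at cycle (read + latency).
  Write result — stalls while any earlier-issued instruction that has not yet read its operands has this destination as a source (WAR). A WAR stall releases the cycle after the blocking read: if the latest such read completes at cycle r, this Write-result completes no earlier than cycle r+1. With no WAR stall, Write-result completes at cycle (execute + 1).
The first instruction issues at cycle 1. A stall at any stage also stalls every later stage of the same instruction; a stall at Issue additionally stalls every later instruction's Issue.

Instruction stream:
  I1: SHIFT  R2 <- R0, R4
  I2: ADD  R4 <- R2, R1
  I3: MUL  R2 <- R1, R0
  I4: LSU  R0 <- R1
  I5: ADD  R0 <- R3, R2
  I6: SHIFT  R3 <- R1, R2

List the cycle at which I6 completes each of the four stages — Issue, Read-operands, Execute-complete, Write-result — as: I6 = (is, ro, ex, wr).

  I1 | 1 | 2 | 3 | 4
  I2 | 2 | 5 | 7 | 8   RAW R2: wait I1 write@4
  I3 | 5 | 6 | 12 | 13   WAW R2: wait I1 write@4
  I4 | 6 | 7 | 8 | 9
  I5 | 10 | 14 | 16 | 17   WAW R0: wait I4 write@9 · RAW R2: wait I3 write@13
  I6 | 11 | 14 | 15 | 16   RAW R2: wait I3 write@13

I6 = (11, 14, 15, 16)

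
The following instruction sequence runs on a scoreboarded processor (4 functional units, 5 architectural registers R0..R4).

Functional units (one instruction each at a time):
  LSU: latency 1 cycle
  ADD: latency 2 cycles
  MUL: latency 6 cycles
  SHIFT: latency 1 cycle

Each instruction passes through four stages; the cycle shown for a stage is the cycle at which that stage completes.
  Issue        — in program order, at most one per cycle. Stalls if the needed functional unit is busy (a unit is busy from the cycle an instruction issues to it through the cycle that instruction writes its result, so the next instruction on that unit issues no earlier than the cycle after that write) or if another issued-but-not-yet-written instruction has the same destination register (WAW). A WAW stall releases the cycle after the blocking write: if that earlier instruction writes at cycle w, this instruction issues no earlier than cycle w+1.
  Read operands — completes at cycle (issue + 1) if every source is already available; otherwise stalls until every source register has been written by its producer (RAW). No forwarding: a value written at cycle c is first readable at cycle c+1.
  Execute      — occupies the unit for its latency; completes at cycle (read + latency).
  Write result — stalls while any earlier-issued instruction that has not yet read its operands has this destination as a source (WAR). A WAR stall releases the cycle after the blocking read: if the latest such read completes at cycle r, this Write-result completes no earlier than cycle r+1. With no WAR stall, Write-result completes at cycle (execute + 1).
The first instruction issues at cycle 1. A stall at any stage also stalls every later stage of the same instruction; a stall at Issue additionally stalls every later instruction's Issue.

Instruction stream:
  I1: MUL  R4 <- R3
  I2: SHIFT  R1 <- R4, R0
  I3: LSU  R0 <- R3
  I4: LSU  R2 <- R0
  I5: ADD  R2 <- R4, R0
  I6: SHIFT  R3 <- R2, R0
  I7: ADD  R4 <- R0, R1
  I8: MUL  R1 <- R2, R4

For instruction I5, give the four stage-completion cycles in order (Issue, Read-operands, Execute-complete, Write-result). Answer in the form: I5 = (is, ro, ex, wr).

I5 = (16, 17, 19, 20)

[1] I1 dispatched to MUL
[2] I1 operands ready; I2 dispatched to SHIFT
[3] I3 dispatched to LSU
[4] I3 operands ready
[5] I3 complete
[8] I1 complete
[9] R4←I1
[10] I2 operands ready
[11] I2 complete; R0←I3
[12] R1←I2; I4 dispatched to LSU
[13] I4 operands ready
[14] I4 complete
[15] R2←I4
[16] I5 dispatched to ADD
[17] I5 operands ready; I6 dispatched to SHIFT
[19] I5 complete
[20] R2←I5
[21] I6 operands ready; I7 dispatched to ADD
[22] I6 complete; I7 operands ready; I8 dispatched to MUL
[23] R3←I6
[24] I7 complete
[25] R4←I7
[26] I8 operands ready
[32] I8 complete
[33] R1←I8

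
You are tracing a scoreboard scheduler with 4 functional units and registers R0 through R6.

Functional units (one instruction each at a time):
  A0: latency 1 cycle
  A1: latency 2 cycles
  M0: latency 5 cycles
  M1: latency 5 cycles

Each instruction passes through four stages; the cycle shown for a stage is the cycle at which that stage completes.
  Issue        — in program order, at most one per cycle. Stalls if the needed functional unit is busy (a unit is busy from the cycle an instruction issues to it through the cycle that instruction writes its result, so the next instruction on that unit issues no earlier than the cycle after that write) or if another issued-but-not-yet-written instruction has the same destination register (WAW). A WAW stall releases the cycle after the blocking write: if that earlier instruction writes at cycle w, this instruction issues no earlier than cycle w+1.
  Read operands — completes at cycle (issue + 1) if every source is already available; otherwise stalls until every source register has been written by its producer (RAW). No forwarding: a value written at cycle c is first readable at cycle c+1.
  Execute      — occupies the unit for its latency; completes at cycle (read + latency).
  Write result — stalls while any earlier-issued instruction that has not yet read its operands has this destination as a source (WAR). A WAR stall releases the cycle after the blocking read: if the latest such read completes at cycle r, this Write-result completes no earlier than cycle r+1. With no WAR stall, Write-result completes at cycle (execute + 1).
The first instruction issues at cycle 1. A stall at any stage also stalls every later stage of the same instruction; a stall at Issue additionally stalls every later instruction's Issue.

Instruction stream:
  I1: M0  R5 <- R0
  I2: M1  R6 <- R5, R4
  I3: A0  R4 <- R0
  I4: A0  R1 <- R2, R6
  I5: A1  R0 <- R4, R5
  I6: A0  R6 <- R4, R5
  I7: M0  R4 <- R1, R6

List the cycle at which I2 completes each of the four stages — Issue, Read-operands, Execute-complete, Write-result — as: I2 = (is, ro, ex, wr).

I1: IS=1 RO=2 EX=7 WR=8
I2: IS=2 RO=9 EX=14 WR=15  [RAW R5: wait I1 write@8]
I3: IS=3 RO=4 EX=5 WR=10  [WAR R4: wait I2 read@9]
I4: IS=11 RO=16 EX=17 WR=18  [struct: A0 busy until I3 writes@10; RAW R6: wait I2 write@15]
I5: IS=12 RO=13 EX=15 WR=16
I6: IS=19 RO=20 EX=21 WR=22  [struct: A0 busy until I4 writes@18]
I7: IS=20 RO=23 EX=28 WR=29  [RAW R6: wait I6 write@22]

I2 = (2, 9, 14, 15)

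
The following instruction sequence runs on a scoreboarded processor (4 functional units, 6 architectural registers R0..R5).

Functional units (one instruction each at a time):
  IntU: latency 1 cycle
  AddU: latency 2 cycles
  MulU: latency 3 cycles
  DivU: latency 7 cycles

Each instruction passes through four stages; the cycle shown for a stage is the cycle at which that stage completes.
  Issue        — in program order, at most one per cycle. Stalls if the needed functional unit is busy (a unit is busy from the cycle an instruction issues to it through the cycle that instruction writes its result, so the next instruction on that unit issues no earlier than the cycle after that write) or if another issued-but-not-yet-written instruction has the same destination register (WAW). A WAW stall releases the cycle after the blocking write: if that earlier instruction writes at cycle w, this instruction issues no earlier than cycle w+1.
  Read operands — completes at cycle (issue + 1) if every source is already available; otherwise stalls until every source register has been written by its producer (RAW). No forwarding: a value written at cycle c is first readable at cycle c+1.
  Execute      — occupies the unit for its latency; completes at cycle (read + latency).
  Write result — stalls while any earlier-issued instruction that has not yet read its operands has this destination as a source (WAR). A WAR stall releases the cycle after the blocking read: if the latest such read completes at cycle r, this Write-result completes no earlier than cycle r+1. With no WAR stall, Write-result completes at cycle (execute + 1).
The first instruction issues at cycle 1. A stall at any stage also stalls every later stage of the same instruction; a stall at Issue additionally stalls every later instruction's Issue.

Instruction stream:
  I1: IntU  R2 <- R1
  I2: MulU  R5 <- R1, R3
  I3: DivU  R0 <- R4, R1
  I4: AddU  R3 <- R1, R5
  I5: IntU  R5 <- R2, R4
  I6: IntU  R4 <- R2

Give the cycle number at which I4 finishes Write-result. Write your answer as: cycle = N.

c1: I1 issues→IntU
c2: I1 reads; I2 issues→MulU
c3: I1 exec-done; I2 reads; I3 issues→DivU
c4: I1 writes R2; I3 reads; I4 issues→AddU
c6: I2 exec-done
c7: I2 writes R5
c8: I4 reads; I5 issues→IntU
c9: I5 reads
c10: I4 exec-done; I5 exec-done
c11: I3 exec-done; I4 writes R3; I5 writes R5
c12: I3 writes R0; I6 issues→IntU
c13: I6 reads
c14: I6 exec-done
c15: I6 writes R4

cycle = 11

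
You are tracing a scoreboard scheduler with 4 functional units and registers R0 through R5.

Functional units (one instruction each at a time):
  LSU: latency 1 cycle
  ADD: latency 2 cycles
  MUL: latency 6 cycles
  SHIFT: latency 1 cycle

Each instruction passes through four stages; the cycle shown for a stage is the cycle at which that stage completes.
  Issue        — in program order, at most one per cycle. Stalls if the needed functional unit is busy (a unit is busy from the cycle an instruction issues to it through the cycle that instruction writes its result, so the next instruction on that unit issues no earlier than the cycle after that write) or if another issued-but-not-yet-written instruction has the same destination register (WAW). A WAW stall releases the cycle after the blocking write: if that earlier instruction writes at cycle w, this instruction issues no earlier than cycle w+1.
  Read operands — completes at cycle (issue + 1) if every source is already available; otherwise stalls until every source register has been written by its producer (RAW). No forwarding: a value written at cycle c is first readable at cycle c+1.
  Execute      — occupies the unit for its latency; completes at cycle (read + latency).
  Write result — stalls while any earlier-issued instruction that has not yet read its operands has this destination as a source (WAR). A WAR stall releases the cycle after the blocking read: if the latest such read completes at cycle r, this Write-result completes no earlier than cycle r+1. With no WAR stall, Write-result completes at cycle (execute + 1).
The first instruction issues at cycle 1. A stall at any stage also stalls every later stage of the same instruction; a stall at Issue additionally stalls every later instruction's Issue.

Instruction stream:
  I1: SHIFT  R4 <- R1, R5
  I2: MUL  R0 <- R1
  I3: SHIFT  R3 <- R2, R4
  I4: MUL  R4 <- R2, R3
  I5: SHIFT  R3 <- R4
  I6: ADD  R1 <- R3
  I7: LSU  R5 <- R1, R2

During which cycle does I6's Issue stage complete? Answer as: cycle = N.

t=1  I1 dispatched to SHIFT
t=2  I1 operands ready · I2 dispatched to MUL
t=3  I1 complete · I2 operands ready
t=4  R4←I1
t=5  I3 dispatched to SHIFT
t=6  I3 operands ready
t=7  I3 complete
t=8  R3←I3
t=9  I2 complete
t=10  R0←I2
t=11  I4 dispatched to MUL
t=12  I4 operands ready · I5 dispatched to SHIFT
t=13  I6 dispatched to ADD
t=14  I7 dispatched to LSU
t=18  I4 complete
t=19  R4←I4
t=20  I5 operands ready
t=21  I5 complete
t=22  R3←I5
t=23  I6 operands ready
t=25  I6 complete
t=26  R1←I6
t=27  I7 operands ready
t=28  I7 complete
t=29  R5←I7

cycle = 13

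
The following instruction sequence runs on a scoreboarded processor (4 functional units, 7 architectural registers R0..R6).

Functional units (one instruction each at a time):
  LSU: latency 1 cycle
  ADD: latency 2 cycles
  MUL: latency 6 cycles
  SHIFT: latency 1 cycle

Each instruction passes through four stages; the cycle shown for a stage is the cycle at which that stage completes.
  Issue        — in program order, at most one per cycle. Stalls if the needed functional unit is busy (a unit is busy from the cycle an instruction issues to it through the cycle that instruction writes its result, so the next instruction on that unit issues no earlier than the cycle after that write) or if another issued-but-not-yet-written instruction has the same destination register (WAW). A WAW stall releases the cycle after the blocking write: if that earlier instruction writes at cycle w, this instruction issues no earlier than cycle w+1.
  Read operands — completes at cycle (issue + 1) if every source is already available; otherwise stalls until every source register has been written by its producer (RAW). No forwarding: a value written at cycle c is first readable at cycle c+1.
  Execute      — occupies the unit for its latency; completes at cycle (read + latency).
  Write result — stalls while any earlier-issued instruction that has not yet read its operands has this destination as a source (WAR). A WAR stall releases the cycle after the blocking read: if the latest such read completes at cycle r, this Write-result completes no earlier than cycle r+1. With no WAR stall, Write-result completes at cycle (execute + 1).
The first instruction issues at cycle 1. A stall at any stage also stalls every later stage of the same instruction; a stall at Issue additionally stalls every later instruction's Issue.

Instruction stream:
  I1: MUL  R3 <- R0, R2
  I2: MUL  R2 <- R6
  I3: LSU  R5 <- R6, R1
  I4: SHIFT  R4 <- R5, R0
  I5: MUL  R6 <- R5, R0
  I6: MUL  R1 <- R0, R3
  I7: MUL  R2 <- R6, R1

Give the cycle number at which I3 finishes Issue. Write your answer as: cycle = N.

cycle = 11

t=1  I1→MUL
t=2  I1 RO
t=8  I1 EX
t=9  I1 WR R3
t=10  I2→MUL
t=11  I2 RO, I3→LSU
t=12  I3 RO, I4→SHIFT
t=13  I3 EX
t=14  I3 WR R5
t=15  I4 RO
t=16  I4 EX
t=17  I2 EX, I4 WR R4
t=18  I2 WR R2
t=19  I5→MUL
t=20  I5 RO
t=26  I5 EX
t=27  I5 WR R6
t=28  I6→MUL
t=29  I6 RO
t=35  I6 EX
t=36  I6 WR R1
t=37  I7→MUL
t=38  I7 RO
t=44  I7 EX
t=45  I7 WR R2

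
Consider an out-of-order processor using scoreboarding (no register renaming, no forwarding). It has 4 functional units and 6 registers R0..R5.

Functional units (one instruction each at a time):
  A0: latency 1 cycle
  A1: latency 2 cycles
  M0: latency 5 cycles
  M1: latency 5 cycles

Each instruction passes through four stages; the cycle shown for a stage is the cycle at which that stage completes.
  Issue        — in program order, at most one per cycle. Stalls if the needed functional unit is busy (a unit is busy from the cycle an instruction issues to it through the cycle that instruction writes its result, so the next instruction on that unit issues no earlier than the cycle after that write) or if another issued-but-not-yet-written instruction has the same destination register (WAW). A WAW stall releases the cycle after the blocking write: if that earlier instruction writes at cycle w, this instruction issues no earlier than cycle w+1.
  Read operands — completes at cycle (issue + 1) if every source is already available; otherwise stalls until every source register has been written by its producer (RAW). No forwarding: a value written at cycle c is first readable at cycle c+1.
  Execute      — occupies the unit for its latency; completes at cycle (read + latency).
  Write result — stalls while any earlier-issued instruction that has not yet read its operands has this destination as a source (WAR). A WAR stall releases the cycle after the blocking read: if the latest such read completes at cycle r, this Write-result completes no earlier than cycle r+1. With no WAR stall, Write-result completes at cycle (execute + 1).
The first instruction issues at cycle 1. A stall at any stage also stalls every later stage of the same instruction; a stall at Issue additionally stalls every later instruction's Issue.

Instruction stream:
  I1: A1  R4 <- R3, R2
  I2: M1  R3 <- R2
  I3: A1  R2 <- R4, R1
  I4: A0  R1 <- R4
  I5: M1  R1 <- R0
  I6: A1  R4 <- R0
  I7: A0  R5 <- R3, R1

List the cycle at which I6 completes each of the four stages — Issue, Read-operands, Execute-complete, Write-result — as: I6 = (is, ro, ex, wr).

I6 = (12, 13, 15, 16)

c1: issue I1 (A1)
c2: I1 read-ops · issue I2 (M1)
c3: I2 read-ops
c4: I1 finished on A1
c5: I1→R4
c6: issue I3 (A1)
c7: I3 read-ops · issue I4 (A0)
c8: I2 finished on M1 · I4 read-ops
c9: I2→R3 · I3 finished on A1 · I4 finished on A0
c10: I3→R2 · I4→R1
c11: issue I5 (M1)
c12: I5 read-ops · issue I6 (A1)
c13: I6 read-ops · issue I7 (A0)
c15: I6 finished on A1
c16: I6→R4
c17: I5 finished on M1
c18: I5→R1
c19: I7 read-ops
c20: I7 finished on A0
c21: I7→R5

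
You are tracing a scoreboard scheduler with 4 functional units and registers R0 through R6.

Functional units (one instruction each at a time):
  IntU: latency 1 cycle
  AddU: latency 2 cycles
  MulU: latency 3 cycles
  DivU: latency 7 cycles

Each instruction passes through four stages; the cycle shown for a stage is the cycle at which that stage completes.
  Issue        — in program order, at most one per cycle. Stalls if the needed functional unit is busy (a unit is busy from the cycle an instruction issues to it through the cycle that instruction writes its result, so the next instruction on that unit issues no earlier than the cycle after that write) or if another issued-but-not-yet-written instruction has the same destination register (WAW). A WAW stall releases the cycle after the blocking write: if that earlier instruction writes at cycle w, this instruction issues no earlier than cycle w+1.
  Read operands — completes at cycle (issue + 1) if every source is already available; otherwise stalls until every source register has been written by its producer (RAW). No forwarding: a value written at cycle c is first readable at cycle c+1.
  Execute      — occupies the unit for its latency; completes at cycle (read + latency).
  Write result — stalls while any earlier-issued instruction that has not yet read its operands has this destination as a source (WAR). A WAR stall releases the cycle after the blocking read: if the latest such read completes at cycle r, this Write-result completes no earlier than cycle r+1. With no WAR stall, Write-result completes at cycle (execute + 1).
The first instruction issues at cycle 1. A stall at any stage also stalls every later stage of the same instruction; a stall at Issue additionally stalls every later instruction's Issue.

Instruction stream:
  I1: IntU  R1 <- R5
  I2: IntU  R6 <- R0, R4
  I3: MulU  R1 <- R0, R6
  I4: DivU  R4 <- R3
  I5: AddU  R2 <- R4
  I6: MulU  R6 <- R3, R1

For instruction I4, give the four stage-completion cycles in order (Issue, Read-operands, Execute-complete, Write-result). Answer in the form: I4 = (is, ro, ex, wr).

I1 -> (1, 2, 3, 4)
I2 -> (5, 6, 7, 8)  // struct: IntU busy until I1 writes@4
I3 -> (6, 9, 12, 13)  // RAW R6: wait I2 write@8
I4 -> (7, 8, 15, 16)
I5 -> (8, 17, 19, 20)  // RAW R4: wait I4 write@16
I6 -> (14, 15, 18, 19)  // struct: MulU busy until I3 writes@13

I4 = (7, 8, 15, 16)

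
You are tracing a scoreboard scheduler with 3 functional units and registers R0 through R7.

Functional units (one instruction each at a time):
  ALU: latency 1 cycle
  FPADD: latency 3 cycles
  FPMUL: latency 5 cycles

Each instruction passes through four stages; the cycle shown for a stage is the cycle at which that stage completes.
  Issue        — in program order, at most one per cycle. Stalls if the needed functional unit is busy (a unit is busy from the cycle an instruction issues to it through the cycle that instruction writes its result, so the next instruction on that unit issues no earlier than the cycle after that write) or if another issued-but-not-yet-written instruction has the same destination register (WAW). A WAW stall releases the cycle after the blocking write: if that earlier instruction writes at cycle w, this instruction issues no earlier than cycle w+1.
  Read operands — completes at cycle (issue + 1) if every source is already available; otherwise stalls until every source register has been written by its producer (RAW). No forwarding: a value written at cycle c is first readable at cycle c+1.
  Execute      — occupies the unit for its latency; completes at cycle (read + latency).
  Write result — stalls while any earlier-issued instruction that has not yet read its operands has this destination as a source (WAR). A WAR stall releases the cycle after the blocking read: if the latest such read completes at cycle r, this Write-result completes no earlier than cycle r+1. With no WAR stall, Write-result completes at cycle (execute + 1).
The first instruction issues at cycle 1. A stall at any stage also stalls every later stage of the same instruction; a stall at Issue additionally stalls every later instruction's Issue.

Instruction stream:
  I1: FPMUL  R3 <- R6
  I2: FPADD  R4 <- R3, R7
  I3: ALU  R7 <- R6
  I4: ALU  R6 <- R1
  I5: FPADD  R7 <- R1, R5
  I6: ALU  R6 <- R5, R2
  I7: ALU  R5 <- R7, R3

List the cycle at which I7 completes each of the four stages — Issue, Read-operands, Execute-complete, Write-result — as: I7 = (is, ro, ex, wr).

cycle 1: I1 dispatched to FPMUL
cycle 2: I1 operands ready; I2 dispatched to FPADD
cycle 3: I3 dispatched to ALU
cycle 4: I3 operands ready
cycle 5: I3 complete
cycle 7: I1 complete
cycle 8: R3←I1
cycle 9: I2 operands ready
cycle 10: R7←I3
cycle 11: I4 dispatched to ALU
cycle 12: I2 complete; I4 operands ready
cycle 13: R4←I2; I4 complete
cycle 14: R6←I4; I5 dispatched to FPADD
cycle 15: I5 operands ready; I6 dispatched to ALU
cycle 16: I6 operands ready
cycle 17: I6 complete
cycle 18: I5 complete; R6←I6
cycle 19: R7←I5; I7 dispatched to ALU
cycle 20: I7 operands ready
cycle 21: I7 complete
cycle 22: R5←I7

I7 = (19, 20, 21, 22)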